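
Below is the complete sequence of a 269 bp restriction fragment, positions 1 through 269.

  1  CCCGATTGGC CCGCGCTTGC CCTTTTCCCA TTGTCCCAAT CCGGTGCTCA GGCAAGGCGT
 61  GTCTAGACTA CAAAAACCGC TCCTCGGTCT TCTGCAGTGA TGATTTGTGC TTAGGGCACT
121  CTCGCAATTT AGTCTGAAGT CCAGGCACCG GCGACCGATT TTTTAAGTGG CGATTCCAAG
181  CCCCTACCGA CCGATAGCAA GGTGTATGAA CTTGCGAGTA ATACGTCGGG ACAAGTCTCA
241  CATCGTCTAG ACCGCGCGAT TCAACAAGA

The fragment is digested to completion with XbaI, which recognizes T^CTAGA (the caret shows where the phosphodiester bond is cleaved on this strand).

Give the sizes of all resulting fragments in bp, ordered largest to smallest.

184, 62, 23 bp

XbaI sites (TCTAGA) start at positions 62, 246.
XbaI cuts after the first base of each site, so after positions 62, 246.
Linear molecule, 2 cuts → 3 fragments:
  1–62 → 62 bp
  63–246 → 184 bp
  247–269 → 23 bp
Sorted largest to smallest: 184, 62, 23 bp.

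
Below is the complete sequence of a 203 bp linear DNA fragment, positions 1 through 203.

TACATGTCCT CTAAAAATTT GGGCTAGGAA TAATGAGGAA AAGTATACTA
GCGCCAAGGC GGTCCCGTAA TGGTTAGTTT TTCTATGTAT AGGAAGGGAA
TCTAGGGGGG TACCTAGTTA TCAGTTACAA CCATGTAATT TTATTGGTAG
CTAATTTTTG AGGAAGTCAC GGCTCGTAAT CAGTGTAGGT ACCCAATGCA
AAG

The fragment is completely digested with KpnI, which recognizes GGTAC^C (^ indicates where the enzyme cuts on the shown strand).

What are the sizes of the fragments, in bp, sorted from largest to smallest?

113, 79, 11 bp

KpnI sites (GGTACC) start at positions 109, 188.
KpnI cuts after base 5 of each site (before the last base), so after positions 113, 192.
Linear molecule, 2 cuts → 3 fragments:
  1–113 → 113 bp
  114–192 → 79 bp
  193–203 → 11 bp
Sorted largest to smallest: 113, 79, 11 bp.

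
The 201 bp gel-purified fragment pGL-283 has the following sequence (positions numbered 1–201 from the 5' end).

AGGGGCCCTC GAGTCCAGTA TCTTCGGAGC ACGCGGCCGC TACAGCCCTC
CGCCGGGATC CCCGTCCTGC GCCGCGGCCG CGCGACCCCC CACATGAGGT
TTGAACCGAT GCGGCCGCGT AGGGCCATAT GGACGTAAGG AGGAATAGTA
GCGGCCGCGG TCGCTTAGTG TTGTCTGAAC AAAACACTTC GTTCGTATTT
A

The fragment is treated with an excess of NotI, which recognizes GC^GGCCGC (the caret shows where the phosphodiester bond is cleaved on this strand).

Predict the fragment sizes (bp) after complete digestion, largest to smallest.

49, 41, 40, 37, 34 bp

NotI sites (GCGGCCGC) start at positions 33, 74, 111, 151.
NotI cuts after base 2 of each site, so after positions 34, 75, 112, 152.
Linear molecule, 4 cuts → 5 fragments:
  1–34 → 34 bp
  35–75 → 41 bp
  76–112 → 37 bp
  113–152 → 40 bp
  153–201 → 49 bp
Sorted largest to smallest: 49, 41, 40, 37, 34 bp.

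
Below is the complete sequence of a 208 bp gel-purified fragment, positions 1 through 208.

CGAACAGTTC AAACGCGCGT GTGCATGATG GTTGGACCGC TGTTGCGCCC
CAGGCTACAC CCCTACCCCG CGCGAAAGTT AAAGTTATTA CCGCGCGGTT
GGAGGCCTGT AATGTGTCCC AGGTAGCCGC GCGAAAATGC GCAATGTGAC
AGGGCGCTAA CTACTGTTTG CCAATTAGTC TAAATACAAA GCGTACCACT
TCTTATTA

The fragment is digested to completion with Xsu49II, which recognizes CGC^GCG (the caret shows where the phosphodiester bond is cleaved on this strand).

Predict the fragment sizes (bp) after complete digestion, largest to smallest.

Xsu49II sites (CGCGCG) start at positions 14, 69, 92, 128.
Xsu49II cuts after base 3 of each site, so after positions 16, 71, 94, 130.
Linear molecule, 4 cuts → 5 fragments:
  1–16 → 16 bp
  17–71 → 55 bp
  72–94 → 23 bp
  95–130 → 36 bp
  131–208 → 78 bp
Sorted largest to smallest: 78, 55, 36, 23, 16 bp.

78, 55, 36, 23, 16 bp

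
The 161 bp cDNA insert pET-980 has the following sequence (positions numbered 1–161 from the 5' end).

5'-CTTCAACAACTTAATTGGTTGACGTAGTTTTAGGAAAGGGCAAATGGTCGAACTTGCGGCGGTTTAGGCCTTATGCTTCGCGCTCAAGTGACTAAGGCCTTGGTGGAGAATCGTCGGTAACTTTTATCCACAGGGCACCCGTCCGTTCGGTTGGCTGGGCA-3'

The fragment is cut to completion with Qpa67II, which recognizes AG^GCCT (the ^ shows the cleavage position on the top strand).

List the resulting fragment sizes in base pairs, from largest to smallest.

67, 65, 29 bp

Qpa67II sites (AGGCCT) start at positions 66, 95.
Qpa67II cuts after base 2 of each site, so after positions 67, 96.
Linear molecule, 2 cuts → 3 fragments:
  1–67 → 67 bp
  68–96 → 29 bp
  97–161 → 65 bp
Sorted largest to smallest: 67, 65, 29 bp.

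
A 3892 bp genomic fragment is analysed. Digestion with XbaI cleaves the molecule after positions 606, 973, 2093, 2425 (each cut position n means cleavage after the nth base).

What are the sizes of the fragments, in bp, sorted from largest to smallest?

1467, 1120, 606, 367, 332 bp

Linear molecule, 4 cuts → 5 fragments:
  606 − 0 = 606 bp
  973 − 606 = 367 bp
  2093 − 973 = 1120 bp
  2425 − 2093 = 332 bp
  3892 − 2425 = 1467 bp
Sorted largest to smallest: 1467, 1120, 606, 367, 332 bp.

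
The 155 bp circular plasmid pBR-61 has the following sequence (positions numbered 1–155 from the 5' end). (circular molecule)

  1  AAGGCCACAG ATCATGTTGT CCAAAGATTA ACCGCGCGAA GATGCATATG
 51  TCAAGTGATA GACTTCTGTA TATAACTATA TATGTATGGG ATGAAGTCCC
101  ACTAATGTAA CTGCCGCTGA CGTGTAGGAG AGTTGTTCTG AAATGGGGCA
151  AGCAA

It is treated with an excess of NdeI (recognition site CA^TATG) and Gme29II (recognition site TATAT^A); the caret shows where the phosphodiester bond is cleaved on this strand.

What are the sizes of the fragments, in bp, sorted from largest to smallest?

The NdeI site (CATATG) starts at position 45.
NdeI cuts after base 2 of each site, so after position 46.
Gme29II sites (TATATA) start at positions 69, 77.
Gme29II cuts after base 5 of each site (before the last base), so after positions 73, 81.
Combined cut positions: 46, 73, 81.
Circular molecule, 3 cuts → 3 fragments:
  47–73 → 27 bp
  74–81 → 8 bp
  82–155 then 1–46 → 74 + 46 = 120 bp
Sorted largest to smallest: 120, 27, 8 bp.

120, 27, 8 bp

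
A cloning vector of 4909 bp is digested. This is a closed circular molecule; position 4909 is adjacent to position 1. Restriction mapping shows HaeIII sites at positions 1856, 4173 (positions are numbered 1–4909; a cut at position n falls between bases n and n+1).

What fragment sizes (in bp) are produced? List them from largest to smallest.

Circular molecule, 2 cuts → 2 fragments:
  4173 − 1856 = 2317 bp
  wrap: 4909 − 4173 + 1856 = 2592 bp
Sorted largest to smallest: 2592, 2317 bp.

2592, 2317 bp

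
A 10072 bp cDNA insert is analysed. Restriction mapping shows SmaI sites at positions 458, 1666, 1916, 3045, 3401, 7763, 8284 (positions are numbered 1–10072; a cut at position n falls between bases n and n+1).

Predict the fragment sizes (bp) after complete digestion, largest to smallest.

Linear molecule, 7 cuts → 8 fragments:
  458 − 0 = 458 bp
  1666 − 458 = 1208 bp
  1916 − 1666 = 250 bp
  3045 − 1916 = 1129 bp
  3401 − 3045 = 356 bp
  7763 − 3401 = 4362 bp
  8284 − 7763 = 521 bp
  10072 − 8284 = 1788 bp
Sorted largest to smallest: 4362, 1788, 1208, 1129, 521, 458, 356, 250 bp.

4362, 1788, 1208, 1129, 521, 458, 356, 250 bp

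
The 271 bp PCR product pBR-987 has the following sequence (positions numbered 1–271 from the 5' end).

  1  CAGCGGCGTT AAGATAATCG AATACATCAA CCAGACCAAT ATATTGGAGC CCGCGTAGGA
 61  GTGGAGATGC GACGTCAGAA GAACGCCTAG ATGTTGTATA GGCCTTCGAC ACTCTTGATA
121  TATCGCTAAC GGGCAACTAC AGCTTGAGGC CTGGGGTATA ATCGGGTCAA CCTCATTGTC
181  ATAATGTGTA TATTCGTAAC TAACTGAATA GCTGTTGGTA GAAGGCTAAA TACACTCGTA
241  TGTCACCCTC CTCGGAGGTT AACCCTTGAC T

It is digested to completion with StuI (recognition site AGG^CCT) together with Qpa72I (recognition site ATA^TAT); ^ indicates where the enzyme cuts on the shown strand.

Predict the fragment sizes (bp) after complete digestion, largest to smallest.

122, 61, 41, 29, 18 bp

StuI sites (AGGCCT) start at positions 100, 147.
StuI cuts after base 3 of each site, so after positions 102, 149.
Qpa72I sites (ATATAT) start at positions 39, 118.
Qpa72I cuts after base 3 of each site, so after positions 41, 120.
Combined cut positions: 41, 102, 120, 149.
Linear molecule, 4 cuts → 5 fragments:
  1–41 → 41 bp
  42–102 → 61 bp
  103–120 → 18 bp
  121–149 → 29 bp
  150–271 → 122 bp
Sorted largest to smallest: 122, 61, 41, 29, 18 bp.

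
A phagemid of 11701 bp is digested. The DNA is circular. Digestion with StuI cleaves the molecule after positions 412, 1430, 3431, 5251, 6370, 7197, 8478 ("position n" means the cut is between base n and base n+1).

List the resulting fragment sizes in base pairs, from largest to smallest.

3635, 2001, 1820, 1281, 1119, 1018, 827 bp

Circular molecule, 7 cuts → 7 fragments:
  1430 − 412 = 1018 bp
  3431 − 1430 = 2001 bp
  5251 − 3431 = 1820 bp
  6370 − 5251 = 1119 bp
  7197 − 6370 = 827 bp
  8478 − 7197 = 1281 bp
  wrap: 11701 − 8478 + 412 = 3635 bp
Sorted largest to smallest: 3635, 2001, 1820, 1281, 1119, 1018, 827 bp.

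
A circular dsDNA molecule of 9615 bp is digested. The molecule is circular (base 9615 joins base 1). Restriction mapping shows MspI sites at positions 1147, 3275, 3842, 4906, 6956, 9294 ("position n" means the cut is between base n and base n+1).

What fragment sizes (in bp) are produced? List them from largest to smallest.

Circular molecule, 6 cuts → 6 fragments:
  3275 − 1147 = 2128 bp
  3842 − 3275 = 567 bp
  4906 − 3842 = 1064 bp
  6956 − 4906 = 2050 bp
  9294 − 6956 = 2338 bp
  wrap: 9615 − 9294 + 1147 = 1468 bp
Sorted largest to smallest: 2338, 2128, 2050, 1468, 1064, 567 bp.

2338, 2128, 2050, 1468, 1064, 567 bp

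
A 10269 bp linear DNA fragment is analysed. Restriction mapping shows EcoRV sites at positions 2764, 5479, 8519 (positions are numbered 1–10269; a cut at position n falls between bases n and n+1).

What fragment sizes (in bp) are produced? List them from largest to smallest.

Linear molecule, 3 cuts → 4 fragments:
  2764 − 0 = 2764 bp
  5479 − 2764 = 2715 bp
  8519 − 5479 = 3040 bp
  10269 − 8519 = 1750 bp
Sorted largest to smallest: 3040, 2764, 2715, 1750 bp.

3040, 2764, 2715, 1750 bp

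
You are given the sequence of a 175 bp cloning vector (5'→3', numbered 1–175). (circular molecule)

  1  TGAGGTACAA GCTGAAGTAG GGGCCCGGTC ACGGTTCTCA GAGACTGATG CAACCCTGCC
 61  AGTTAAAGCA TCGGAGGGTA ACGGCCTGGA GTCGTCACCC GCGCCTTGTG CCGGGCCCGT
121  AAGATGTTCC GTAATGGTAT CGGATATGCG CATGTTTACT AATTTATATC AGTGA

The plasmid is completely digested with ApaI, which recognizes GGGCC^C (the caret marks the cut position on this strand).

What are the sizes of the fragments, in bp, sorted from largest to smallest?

92, 83 bp

ApaI sites (GGGCCC) start at positions 21, 113.
ApaI cuts after base 5 of each site (before the last base), so after positions 25, 117.
Circular molecule, 2 cuts → 2 fragments:
  26–117 → 92 bp
  118–175 then 1–25 → 58 + 25 = 83 bp
Sorted largest to smallest: 92, 83 bp.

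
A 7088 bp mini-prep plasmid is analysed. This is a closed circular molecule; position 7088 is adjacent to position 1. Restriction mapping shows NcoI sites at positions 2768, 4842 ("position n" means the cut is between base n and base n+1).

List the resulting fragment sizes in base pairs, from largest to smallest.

Circular molecule, 2 cuts → 2 fragments:
  4842 − 2768 = 2074 bp
  wrap: 7088 − 4842 + 2768 = 5014 bp
Sorted largest to smallest: 5014, 2074 bp.

5014, 2074 bp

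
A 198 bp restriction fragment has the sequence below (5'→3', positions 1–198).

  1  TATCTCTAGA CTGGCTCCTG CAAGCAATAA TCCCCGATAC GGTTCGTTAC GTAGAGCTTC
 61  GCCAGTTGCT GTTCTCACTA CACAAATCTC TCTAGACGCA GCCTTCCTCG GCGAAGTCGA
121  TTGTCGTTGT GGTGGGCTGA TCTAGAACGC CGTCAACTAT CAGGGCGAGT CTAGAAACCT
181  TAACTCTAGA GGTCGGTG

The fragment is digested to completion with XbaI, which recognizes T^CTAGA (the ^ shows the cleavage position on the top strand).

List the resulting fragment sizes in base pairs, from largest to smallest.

86, 50, 29, 15, 13, 5 bp

XbaI sites (TCTAGA) start at positions 5, 91, 141, 170, 185.
XbaI cuts after the first base of each site, so after positions 5, 91, 141, 170, 185.
Linear molecule, 5 cuts → 6 fragments:
  1–5 → 5 bp
  6–91 → 86 bp
  92–141 → 50 bp
  142–170 → 29 bp
  171–185 → 15 bp
  186–198 → 13 bp
Sorted largest to smallest: 86, 50, 29, 15, 13, 5 bp.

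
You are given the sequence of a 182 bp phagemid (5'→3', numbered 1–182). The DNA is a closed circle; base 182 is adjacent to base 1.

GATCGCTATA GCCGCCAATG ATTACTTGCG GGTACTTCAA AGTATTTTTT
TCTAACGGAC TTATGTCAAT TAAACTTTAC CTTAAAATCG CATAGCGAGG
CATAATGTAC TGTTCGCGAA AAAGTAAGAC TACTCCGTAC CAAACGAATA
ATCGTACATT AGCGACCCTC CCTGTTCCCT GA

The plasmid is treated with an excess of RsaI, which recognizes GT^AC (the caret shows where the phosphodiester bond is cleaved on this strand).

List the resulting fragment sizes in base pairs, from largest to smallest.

75, 60, 30, 17 bp

RsaI sites (GTAC) start at positions 32, 107, 137, 154.
RsaI cuts after base 2 of each site, so after positions 33, 108, 138, 155.
Circular molecule, 4 cuts → 4 fragments:
  34–108 → 75 bp
  109–138 → 30 bp
  139–155 → 17 bp
  156–182 then 1–33 → 27 + 33 = 60 bp
Sorted largest to smallest: 75, 60, 30, 17 bp.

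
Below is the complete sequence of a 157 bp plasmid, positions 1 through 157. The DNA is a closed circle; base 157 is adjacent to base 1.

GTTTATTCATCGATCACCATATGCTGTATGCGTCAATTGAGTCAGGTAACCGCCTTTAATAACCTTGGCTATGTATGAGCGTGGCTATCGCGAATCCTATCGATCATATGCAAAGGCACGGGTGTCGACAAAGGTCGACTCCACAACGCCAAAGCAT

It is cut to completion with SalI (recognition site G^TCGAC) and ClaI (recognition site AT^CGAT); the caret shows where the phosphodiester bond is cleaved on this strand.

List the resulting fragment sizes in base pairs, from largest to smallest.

90, 33, 24, 10 bp

SalI sites (GTCGAC) start at positions 124, 134.
SalI cuts after the first base of each site, so after positions 124, 134.
ClaI sites (ATCGAT) start at positions 9, 99.
ClaI cuts after base 2 of each site, so after positions 10, 100.
Combined cut positions: 10, 100, 124, 134.
Circular molecule, 4 cuts → 4 fragments:
  11–100 → 90 bp
  101–124 → 24 bp
  125–134 → 10 bp
  135–157 then 1–10 → 23 + 10 = 33 bp
Sorted largest to smallest: 90, 33, 24, 10 bp.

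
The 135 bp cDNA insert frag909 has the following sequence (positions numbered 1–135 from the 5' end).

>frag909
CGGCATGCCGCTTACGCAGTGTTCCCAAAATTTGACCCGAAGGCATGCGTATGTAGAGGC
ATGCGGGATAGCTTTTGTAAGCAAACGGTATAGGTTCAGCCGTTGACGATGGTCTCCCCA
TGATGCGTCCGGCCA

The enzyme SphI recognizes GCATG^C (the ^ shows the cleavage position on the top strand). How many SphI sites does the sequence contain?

3

GCATGC occurs starting at positions 3, 43, 59.
SphI cuts at 3 sites.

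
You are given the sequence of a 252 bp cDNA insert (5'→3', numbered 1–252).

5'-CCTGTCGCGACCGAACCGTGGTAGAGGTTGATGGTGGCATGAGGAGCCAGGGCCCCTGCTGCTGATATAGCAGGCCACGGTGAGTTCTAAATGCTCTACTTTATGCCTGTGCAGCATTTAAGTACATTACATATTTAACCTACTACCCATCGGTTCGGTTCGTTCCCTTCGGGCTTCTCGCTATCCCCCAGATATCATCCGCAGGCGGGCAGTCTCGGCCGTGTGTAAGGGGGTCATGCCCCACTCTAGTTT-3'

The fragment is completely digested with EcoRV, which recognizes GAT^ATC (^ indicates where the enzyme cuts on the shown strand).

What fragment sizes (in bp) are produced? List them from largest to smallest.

The EcoRV site (GATATC) starts at position 191.
EcoRV cuts after base 3 of each site, so after position 193.
Linear molecule, 1 cut → 2 fragments:
  1–193 → 193 bp
  194–252 → 59 bp
Sorted largest to smallest: 193, 59 bp.

193, 59 bp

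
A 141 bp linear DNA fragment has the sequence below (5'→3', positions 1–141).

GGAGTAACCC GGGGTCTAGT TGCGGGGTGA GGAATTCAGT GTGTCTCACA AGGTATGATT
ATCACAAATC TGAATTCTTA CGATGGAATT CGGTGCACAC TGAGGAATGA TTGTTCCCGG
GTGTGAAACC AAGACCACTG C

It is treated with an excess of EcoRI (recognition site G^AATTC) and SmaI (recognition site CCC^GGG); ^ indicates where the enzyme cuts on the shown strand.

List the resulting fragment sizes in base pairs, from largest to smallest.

EcoRI sites (GAATTC) start at positions 32, 72, 86.
EcoRI cuts after the first base of each site, so after positions 32, 72, 86.
SmaI sites (CCCGGG) start at positions 8, 116.
SmaI cuts after base 3 of each site, so after positions 10, 118.
Combined cut positions: 10, 32, 72, 86, 118.
Linear molecule, 5 cuts → 6 fragments:
  1–10 → 10 bp
  11–32 → 22 bp
  33–72 → 40 bp
  73–86 → 14 bp
  87–118 → 32 bp
  119–141 → 23 bp
Sorted largest to smallest: 40, 32, 23, 22, 14, 10 bp.

40, 32, 23, 22, 14, 10 bp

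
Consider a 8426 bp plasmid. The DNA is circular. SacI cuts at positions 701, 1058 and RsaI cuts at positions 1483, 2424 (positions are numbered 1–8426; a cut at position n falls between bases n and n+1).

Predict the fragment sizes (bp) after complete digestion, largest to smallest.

6703, 941, 425, 357 bp

Combined cut positions (sorted): 701, 1058, 1483, 2424.
Circular molecule, 4 cuts → 4 fragments:
  1058 − 701 = 357 bp
  1483 − 1058 = 425 bp
  2424 − 1483 = 941 bp
  wrap: 8426 − 2424 + 701 = 6703 bp
Sorted largest to smallest: 6703, 941, 425, 357 bp.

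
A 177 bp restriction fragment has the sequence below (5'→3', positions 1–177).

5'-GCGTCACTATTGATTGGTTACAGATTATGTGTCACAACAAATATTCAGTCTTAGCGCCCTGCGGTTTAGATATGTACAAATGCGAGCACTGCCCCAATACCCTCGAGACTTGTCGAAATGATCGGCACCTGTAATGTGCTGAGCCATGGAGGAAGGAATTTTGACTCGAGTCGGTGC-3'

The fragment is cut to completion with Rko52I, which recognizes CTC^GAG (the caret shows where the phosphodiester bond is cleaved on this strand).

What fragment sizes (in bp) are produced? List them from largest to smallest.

Rko52I sites (CTCGAG) start at positions 102, 165.
Rko52I cuts after base 3 of each site, so after positions 104, 167.
Linear molecule, 2 cuts → 3 fragments:
  1–104 → 104 bp
  105–167 → 63 bp
  168–177 → 10 bp
Sorted largest to smallest: 104, 63, 10 bp.

104, 63, 10 bp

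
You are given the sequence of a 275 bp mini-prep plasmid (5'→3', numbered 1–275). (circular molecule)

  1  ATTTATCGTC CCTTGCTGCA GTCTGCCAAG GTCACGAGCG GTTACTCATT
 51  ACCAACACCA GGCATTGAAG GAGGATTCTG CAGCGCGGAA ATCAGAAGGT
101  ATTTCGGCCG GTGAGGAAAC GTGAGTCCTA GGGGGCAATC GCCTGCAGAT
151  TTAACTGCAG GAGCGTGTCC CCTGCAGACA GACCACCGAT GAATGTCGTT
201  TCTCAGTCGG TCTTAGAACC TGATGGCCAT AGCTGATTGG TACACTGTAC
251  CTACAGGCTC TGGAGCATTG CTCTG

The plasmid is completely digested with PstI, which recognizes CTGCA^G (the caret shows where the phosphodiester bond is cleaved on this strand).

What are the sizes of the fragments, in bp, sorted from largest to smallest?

PstI sites (CTGCAG) start at positions 16, 78, 143, 155, 172.
PstI cuts after base 5 of each site (before the last base), so after positions 20, 82, 147, 159, 176.
Circular molecule, 5 cuts → 5 fragments:
  21–82 → 62 bp
  83–147 → 65 bp
  148–159 → 12 bp
  160–176 → 17 bp
  177–275 then 1–20 → 99 + 20 = 119 bp
Sorted largest to smallest: 119, 65, 62, 17, 12 bp.

119, 65, 62, 17, 12 bp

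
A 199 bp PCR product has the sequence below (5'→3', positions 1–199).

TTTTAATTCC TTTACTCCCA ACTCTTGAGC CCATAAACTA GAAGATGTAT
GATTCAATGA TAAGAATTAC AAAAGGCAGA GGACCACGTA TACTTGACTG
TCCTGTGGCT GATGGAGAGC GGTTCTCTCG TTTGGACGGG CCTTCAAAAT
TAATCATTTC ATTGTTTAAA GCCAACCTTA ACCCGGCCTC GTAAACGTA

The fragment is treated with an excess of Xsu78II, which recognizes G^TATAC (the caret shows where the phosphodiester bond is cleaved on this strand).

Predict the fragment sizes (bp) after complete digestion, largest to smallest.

The Xsu78II site (GTATAC) starts at position 88.
Xsu78II cuts after the first base of each site, so after position 88.
Linear molecule, 1 cut → 2 fragments:
  1–88 → 88 bp
  89–199 → 111 bp
Sorted largest to smallest: 111, 88 bp.

111, 88 bp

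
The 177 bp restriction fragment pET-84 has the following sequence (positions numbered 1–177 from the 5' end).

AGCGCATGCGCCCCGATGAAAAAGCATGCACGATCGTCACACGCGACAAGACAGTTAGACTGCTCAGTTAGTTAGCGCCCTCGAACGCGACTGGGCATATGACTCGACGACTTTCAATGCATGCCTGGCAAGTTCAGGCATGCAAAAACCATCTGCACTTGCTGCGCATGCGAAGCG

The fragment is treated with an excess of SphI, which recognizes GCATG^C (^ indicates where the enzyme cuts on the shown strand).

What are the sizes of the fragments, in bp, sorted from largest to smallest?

95, 28, 20, 19, 8, 7 bp

SphI sites (GCATGC) start at positions 4, 24, 119, 138, 166.
SphI cuts after base 5 of each site (before the last base), so after positions 8, 28, 123, 142, 170.
Linear molecule, 5 cuts → 6 fragments:
  1–8 → 8 bp
  9–28 → 20 bp
  29–123 → 95 bp
  124–142 → 19 bp
  143–170 → 28 bp
  171–177 → 7 bp
Sorted largest to smallest: 95, 28, 20, 19, 8, 7 bp.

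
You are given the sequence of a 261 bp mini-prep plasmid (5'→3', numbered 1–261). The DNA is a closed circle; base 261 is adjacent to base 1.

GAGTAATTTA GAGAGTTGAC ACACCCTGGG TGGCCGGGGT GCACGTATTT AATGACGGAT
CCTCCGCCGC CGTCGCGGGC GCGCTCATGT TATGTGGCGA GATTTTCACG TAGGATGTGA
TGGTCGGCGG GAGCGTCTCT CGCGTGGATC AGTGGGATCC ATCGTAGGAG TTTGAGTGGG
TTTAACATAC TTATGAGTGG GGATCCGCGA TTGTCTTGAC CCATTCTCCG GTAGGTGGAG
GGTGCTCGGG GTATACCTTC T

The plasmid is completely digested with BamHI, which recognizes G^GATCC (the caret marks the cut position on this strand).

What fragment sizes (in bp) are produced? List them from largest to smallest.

BamHI sites (GGATCC) start at positions 57, 155, 201.
BamHI cuts after the first base of each site, so after positions 57, 155, 201.
Circular molecule, 3 cuts → 3 fragments:
  58–155 → 98 bp
  156–201 → 46 bp
  202–261 then 1–57 → 60 + 57 = 117 bp
Sorted largest to smallest: 117, 98, 46 bp.

117, 98, 46 bp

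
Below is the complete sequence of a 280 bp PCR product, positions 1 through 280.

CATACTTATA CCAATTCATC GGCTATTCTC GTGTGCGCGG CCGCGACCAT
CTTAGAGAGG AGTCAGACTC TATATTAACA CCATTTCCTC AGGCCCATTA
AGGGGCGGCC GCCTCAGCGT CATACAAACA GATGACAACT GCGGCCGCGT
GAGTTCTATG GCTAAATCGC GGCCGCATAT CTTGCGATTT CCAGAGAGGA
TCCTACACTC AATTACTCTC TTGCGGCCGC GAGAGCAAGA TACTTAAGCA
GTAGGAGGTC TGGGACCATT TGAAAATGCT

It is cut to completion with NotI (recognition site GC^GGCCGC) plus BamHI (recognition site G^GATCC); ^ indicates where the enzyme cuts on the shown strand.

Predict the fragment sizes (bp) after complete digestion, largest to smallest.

68, 56, 38, 36, 28, 28, 26 bp

NotI sites (GCGGCCGC) start at positions 37, 105, 141, 169, 223.
NotI cuts after base 2 of each site, so after positions 38, 106, 142, 170, 224.
The BamHI site (GGATCC) starts at position 198.
BamHI cuts after the first base of each site, so after position 198.
Combined cut positions: 38, 106, 142, 170, 198, 224.
Linear molecule, 6 cuts → 7 fragments:
  1–38 → 38 bp
  39–106 → 68 bp
  107–142 → 36 bp
  143–170 → 28 bp
  171–198 → 28 bp
  199–224 → 26 bp
  225–280 → 56 bp
Sorted largest to smallest: 68, 56, 38, 36, 28, 28, 26 bp.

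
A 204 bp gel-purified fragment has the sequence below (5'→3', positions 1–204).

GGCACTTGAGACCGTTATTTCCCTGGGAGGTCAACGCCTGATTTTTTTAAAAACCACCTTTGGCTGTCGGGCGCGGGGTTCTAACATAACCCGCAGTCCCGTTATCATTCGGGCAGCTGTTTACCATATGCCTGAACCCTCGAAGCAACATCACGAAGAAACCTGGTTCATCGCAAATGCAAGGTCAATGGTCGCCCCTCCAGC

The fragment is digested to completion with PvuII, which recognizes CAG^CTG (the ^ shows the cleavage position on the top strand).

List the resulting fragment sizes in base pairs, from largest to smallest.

The PvuII site (CAGCTG) starts at position 114.
PvuII cuts after base 3 of each site, so after position 116.
Linear molecule, 1 cut → 2 fragments:
  1–116 → 116 bp
  117–204 → 88 bp
Sorted largest to smallest: 116, 88 bp.

116, 88 bp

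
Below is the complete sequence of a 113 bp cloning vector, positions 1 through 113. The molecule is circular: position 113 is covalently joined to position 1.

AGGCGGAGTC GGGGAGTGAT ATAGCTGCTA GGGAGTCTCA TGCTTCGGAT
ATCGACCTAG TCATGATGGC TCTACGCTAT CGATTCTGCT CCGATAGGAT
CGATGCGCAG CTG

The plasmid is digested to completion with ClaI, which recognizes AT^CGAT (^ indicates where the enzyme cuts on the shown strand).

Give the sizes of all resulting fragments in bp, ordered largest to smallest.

ClaI sites (ATCGAT) start at positions 79, 99.
ClaI cuts after base 2 of each site, so after positions 80, 100.
Circular molecule, 2 cuts → 2 fragments:
  81–100 → 20 bp
  101–113 then 1–80 → 13 + 80 = 93 bp
Sorted largest to smallest: 93, 20 bp.

93, 20 bp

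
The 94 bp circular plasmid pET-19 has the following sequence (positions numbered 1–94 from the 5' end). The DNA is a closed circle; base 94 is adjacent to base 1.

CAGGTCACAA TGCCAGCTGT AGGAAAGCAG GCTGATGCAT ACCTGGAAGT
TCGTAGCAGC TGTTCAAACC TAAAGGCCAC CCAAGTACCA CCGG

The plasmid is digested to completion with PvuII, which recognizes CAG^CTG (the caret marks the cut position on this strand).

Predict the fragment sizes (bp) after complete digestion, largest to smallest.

PvuII sites (CAGCTG) start at positions 14, 57.
PvuII cuts after base 3 of each site, so after positions 16, 59.
Circular molecule, 2 cuts → 2 fragments:
  17–59 → 43 bp
  60–94 then 1–16 → 35 + 16 = 51 bp
Sorted largest to smallest: 51, 43 bp.

51, 43 bp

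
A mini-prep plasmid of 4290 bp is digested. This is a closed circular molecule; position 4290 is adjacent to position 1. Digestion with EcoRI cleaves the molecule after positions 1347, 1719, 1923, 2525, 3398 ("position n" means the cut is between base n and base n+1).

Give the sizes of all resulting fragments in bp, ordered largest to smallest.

2239, 873, 602, 372, 204 bp

Circular molecule, 5 cuts → 5 fragments:
  1719 − 1347 = 372 bp
  1923 − 1719 = 204 bp
  2525 − 1923 = 602 bp
  3398 − 2525 = 873 bp
  wrap: 4290 − 3398 + 1347 = 2239 bp
Sorted largest to smallest: 2239, 873, 602, 372, 204 bp.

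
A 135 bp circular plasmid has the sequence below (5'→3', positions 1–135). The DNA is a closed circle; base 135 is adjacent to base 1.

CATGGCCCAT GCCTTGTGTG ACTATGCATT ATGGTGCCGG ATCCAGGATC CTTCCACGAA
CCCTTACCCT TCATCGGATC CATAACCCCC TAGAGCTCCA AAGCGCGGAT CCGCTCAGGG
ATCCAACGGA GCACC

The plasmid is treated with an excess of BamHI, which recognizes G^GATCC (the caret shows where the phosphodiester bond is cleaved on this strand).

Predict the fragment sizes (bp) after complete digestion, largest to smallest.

BamHI sites (GGATCC) start at positions 39, 46, 76, 107, 119.
BamHI cuts after the first base of each site, so after positions 39, 46, 76, 107, 119.
Circular molecule, 5 cuts → 5 fragments:
  40–46 → 7 bp
  47–76 → 30 bp
  77–107 → 31 bp
  108–119 → 12 bp
  120–135 then 1–39 → 16 + 39 = 55 bp
Sorted largest to smallest: 55, 31, 30, 12, 7 bp.

55, 31, 30, 12, 7 bp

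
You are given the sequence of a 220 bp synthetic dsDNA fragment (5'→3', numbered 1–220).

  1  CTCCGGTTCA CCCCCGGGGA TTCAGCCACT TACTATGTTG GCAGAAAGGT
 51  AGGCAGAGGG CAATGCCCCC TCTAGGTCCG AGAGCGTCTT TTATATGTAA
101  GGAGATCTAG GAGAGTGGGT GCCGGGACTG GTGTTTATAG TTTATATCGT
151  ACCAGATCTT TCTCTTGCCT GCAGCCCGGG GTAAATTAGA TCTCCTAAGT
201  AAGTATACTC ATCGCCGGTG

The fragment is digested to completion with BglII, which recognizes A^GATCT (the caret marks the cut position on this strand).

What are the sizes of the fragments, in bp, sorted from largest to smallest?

103, 51, 34, 32 bp

BglII sites (AGATCT) start at positions 103, 154, 188.
BglII cuts after the first base of each site, so after positions 103, 154, 188.
Linear molecule, 3 cuts → 4 fragments:
  1–103 → 103 bp
  104–154 → 51 bp
  155–188 → 34 bp
  189–220 → 32 bp
Sorted largest to smallest: 103, 51, 34, 32 bp.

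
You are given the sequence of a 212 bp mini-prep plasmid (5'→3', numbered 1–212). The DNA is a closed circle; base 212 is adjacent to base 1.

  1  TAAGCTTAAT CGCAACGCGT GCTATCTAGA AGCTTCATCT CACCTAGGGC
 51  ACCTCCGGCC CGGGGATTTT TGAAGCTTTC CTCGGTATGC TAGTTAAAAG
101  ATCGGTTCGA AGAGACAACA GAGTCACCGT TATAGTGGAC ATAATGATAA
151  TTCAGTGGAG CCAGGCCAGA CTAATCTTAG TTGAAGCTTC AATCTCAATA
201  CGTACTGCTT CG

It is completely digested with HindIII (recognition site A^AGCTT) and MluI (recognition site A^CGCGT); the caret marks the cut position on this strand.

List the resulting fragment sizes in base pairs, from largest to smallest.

111, 43, 30, 15, 13 bp

HindIII sites (AAGCTT) start at positions 2, 30, 73, 184.
HindIII cuts after the first base of each site, so after positions 2, 30, 73, 184.
The MluI site (ACGCGT) starts at position 15.
MluI cuts after the first base of each site, so after position 15.
Combined cut positions: 2, 15, 30, 73, 184.
Circular molecule, 5 cuts → 5 fragments:
  3–15 → 13 bp
  16–30 → 15 bp
  31–73 → 43 bp
  74–184 → 111 bp
  185–212 then 1–2 → 28 + 2 = 30 bp
Sorted largest to smallest: 111, 43, 30, 15, 13 bp.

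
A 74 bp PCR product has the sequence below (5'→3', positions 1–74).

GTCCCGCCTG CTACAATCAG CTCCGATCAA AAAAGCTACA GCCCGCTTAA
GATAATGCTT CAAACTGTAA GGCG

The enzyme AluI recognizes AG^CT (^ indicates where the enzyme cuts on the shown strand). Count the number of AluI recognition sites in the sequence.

2

AGCT occurs starting at positions 19, 34.
AluI cuts at 2 sites.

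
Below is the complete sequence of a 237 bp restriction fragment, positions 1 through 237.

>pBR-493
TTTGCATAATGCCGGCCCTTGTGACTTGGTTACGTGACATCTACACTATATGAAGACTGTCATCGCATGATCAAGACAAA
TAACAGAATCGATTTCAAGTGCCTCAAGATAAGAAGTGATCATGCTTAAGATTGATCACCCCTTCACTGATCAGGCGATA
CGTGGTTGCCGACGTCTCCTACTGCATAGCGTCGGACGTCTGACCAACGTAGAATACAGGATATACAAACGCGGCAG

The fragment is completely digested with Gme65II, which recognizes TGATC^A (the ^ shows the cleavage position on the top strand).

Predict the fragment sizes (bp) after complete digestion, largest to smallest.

Gme65II sites (TGATCA) start at positions 68, 117, 133, 148.
Gme65II cuts after base 5 of each site (before the last base), so after positions 72, 121, 137, 152.
Linear molecule, 4 cuts → 5 fragments:
  1–72 → 72 bp
  73–121 → 49 bp
  122–137 → 16 bp
  138–152 → 15 bp
  153–237 → 85 bp
Sorted largest to smallest: 85, 72, 49, 16, 15 bp.

85, 72, 49, 16, 15 bp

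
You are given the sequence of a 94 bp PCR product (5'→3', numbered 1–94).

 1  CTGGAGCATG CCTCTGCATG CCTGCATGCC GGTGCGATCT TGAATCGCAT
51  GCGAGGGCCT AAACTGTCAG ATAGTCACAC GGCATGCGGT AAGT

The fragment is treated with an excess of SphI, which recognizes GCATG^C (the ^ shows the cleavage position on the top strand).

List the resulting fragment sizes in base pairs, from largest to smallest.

SphI sites (GCATGC) start at positions 6, 16, 24, 47, 82.
SphI cuts after base 5 of each site (before the last base), so after positions 10, 20, 28, 51, 86.
Linear molecule, 5 cuts → 6 fragments:
  1–10 → 10 bp
  11–20 → 10 bp
  21–28 → 8 bp
  29–51 → 23 bp
  52–86 → 35 bp
  87–94 → 8 bp
Sorted largest to smallest: 35, 23, 10, 10, 8, 8 bp.

35, 23, 10, 10, 8, 8 bp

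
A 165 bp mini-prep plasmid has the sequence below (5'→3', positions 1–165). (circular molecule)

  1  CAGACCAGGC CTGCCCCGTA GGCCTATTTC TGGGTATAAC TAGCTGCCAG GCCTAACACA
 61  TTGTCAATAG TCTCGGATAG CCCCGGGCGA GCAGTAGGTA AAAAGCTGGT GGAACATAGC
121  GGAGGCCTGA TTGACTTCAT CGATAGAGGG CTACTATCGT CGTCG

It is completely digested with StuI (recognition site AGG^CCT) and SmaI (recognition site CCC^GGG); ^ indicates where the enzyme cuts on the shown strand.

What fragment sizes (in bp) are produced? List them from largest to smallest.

StuI sites (AGGCCT) start at positions 7, 20, 49, 123.
StuI cuts after base 3 of each site, so after positions 9, 22, 51, 125.
The SmaI site (CCCGGG) starts at position 82.
SmaI cuts after base 3 of each site, so after position 84.
Combined cut positions: 9, 22, 51, 84, 125.
Circular molecule, 5 cuts → 5 fragments:
  10–22 → 13 bp
  23–51 → 29 bp
  52–84 → 33 bp
  85–125 → 41 bp
  126–165 then 1–9 → 40 + 9 = 49 bp
Sorted largest to smallest: 49, 41, 33, 29, 13 bp.

49, 41, 33, 29, 13 bp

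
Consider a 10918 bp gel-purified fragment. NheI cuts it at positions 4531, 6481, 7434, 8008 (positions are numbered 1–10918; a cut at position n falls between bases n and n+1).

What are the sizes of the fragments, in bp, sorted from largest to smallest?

4531, 2910, 1950, 953, 574 bp

Linear molecule, 4 cuts → 5 fragments:
  4531 − 0 = 4531 bp
  6481 − 4531 = 1950 bp
  7434 − 6481 = 953 bp
  8008 − 7434 = 574 bp
  10918 − 8008 = 2910 bp
Sorted largest to smallest: 4531, 2910, 1950, 953, 574 bp.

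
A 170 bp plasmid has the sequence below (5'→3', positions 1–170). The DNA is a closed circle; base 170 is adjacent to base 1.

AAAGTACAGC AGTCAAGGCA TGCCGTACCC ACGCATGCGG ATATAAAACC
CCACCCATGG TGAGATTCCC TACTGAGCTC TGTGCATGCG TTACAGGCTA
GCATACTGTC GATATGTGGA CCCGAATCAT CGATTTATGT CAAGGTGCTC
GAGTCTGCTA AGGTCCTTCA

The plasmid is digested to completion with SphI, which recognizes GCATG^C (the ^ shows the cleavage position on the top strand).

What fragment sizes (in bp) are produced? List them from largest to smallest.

SphI sites (GCATGC) start at positions 18, 33, 84.
SphI cuts after base 5 of each site (before the last base), so after positions 22, 37, 88.
Circular molecule, 3 cuts → 3 fragments:
  23–37 → 15 bp
  38–88 → 51 bp
  89–170 then 1–22 → 82 + 22 = 104 bp
Sorted largest to smallest: 104, 51, 15 bp.

104, 51, 15 bp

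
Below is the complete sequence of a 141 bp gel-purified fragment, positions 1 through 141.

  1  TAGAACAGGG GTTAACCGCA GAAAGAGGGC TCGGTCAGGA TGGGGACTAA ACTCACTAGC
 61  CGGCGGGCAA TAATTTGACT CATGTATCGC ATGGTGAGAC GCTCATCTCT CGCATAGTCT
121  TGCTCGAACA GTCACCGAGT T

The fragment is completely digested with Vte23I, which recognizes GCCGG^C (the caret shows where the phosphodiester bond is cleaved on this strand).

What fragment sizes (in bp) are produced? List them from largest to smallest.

The Vte23I site (GCCGGC) starts at position 59.
Vte23I cuts after base 5 of each site (before the last base), so after position 63.
Linear molecule, 1 cut → 2 fragments:
  1–63 → 63 bp
  64–141 → 78 bp
Sorted largest to smallest: 78, 63 bp.

78, 63 bp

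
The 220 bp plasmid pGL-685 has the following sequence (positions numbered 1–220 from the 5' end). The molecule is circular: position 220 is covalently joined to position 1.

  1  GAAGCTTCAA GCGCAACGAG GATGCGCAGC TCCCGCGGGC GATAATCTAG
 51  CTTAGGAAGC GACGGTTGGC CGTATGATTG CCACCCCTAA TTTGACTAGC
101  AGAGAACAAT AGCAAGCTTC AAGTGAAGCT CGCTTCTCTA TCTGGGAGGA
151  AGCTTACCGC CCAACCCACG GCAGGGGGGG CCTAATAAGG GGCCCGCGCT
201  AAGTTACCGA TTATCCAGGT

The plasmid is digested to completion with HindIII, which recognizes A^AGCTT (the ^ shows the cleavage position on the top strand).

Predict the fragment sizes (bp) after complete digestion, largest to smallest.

HindIII sites (AAGCTT) start at positions 2, 114, 150.
HindIII cuts after the first base of each site, so after positions 2, 114, 150.
Circular molecule, 3 cuts → 3 fragments:
  3–114 → 112 bp
  115–150 → 36 bp
  151–220 then 1–2 → 70 + 2 = 72 bp
Sorted largest to smallest: 112, 72, 36 bp.

112, 72, 36 bp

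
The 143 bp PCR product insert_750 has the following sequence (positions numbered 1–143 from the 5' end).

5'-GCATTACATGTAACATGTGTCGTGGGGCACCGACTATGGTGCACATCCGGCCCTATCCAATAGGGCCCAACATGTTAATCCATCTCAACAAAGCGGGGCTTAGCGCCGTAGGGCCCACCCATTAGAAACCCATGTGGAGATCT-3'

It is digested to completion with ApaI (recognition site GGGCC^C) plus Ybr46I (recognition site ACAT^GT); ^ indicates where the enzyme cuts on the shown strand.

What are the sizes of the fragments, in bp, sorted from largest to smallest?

51, 42, 28, 9, 7, 6 bp

ApaI sites (GGGCCC) start at positions 63, 111.
ApaI cuts after base 5 of each site (before the last base), so after positions 67, 115.
Ybr46I sites (ACATGT) start at positions 6, 13, 70.
Ybr46I cuts after base 4 of each site, so after positions 9, 16, 73.
Combined cut positions: 9, 16, 67, 73, 115.
Linear molecule, 5 cuts → 6 fragments:
  1–9 → 9 bp
  10–16 → 7 bp
  17–67 → 51 bp
  68–73 → 6 bp
  74–115 → 42 bp
  116–143 → 28 bp
Sorted largest to smallest: 51, 42, 28, 9, 7, 6 bp.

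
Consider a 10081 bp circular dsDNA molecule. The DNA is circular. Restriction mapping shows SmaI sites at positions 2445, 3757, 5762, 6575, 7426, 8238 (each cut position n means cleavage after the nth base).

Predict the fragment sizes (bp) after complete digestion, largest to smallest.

4288, 2005, 1312, 851, 813, 812 bp

Circular molecule, 6 cuts → 6 fragments:
  3757 − 2445 = 1312 bp
  5762 − 3757 = 2005 bp
  6575 − 5762 = 813 bp
  7426 − 6575 = 851 bp
  8238 − 7426 = 812 bp
  wrap: 10081 − 8238 + 2445 = 4288 bp
Sorted largest to smallest: 4288, 2005, 1312, 851, 813, 812 bp.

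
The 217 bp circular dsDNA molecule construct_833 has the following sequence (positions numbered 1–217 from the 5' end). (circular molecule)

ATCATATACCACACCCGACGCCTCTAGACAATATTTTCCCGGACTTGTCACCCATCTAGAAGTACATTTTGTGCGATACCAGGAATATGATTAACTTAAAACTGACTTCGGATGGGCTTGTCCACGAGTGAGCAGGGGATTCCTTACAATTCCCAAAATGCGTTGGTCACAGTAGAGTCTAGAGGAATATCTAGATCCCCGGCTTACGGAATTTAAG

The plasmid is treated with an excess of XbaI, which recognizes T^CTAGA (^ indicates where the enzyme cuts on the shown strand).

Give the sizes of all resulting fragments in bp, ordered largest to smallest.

XbaI sites (TCTAGA) start at positions 23, 55, 178, 190.
XbaI cuts after the first base of each site, so after positions 23, 55, 178, 190.
Circular molecule, 4 cuts → 4 fragments:
  24–55 → 32 bp
  56–178 → 123 bp
  179–190 → 12 bp
  191–217 then 1–23 → 27 + 23 = 50 bp
Sorted largest to smallest: 123, 50, 32, 12 bp.

123, 50, 32, 12 bp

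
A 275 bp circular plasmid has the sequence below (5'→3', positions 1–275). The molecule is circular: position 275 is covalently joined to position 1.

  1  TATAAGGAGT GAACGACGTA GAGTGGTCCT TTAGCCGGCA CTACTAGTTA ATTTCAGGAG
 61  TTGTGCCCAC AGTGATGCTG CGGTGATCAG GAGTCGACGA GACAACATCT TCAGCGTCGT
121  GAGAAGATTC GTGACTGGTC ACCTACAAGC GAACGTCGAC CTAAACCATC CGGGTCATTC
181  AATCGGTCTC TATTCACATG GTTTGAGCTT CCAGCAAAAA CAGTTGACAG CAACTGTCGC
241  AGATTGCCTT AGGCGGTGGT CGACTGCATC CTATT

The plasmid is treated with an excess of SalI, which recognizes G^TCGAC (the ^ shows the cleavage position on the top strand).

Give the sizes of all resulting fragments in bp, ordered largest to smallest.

109, 104, 62 bp

SalI sites (GTCGAC) start at positions 93, 155, 259.
SalI cuts after the first base of each site, so after positions 93, 155, 259.
Circular molecule, 3 cuts → 3 fragments:
  94–155 → 62 bp
  156–259 → 104 bp
  260–275 then 1–93 → 16 + 93 = 109 bp
Sorted largest to smallest: 109, 104, 62 bp.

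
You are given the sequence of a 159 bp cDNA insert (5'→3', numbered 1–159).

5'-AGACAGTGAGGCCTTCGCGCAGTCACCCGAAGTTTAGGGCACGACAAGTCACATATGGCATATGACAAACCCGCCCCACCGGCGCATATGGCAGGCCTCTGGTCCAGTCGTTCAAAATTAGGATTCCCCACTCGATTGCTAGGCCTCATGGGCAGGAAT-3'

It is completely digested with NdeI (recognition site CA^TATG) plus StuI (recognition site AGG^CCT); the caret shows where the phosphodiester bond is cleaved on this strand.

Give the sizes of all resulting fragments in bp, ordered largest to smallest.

48, 42, 26, 16, 11, 9, 7 bp

NdeI sites (CATATG) start at positions 52, 59, 85.
NdeI cuts after base 2 of each site, so after positions 53, 60, 86.
StuI sites (AGGCCT) start at positions 9, 93, 141.
StuI cuts after base 3 of each site, so after positions 11, 95, 143.
Combined cut positions: 11, 53, 60, 86, 95, 143.
Linear molecule, 6 cuts → 7 fragments:
  1–11 → 11 bp
  12–53 → 42 bp
  54–60 → 7 bp
  61–86 → 26 bp
  87–95 → 9 bp
  96–143 → 48 bp
  144–159 → 16 bp
Sorted largest to smallest: 48, 42, 26, 16, 11, 9, 7 bp.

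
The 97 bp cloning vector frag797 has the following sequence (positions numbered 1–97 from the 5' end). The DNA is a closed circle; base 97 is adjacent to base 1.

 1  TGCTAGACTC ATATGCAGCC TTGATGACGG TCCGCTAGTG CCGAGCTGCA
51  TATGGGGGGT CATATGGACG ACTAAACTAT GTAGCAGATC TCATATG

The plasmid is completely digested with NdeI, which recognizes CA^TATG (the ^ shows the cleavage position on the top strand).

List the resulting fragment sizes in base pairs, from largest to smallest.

39, 31, 15, 12 bp

NdeI sites (CATATG) start at positions 10, 49, 61, 92.
NdeI cuts after base 2 of each site, so after positions 11, 50, 62, 93.
Circular molecule, 4 cuts → 4 fragments:
  12–50 → 39 bp
  51–62 → 12 bp
  63–93 → 31 bp
  94–97 then 1–11 → 4 + 11 = 15 bp
Sorted largest to smallest: 39, 31, 15, 12 bp.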